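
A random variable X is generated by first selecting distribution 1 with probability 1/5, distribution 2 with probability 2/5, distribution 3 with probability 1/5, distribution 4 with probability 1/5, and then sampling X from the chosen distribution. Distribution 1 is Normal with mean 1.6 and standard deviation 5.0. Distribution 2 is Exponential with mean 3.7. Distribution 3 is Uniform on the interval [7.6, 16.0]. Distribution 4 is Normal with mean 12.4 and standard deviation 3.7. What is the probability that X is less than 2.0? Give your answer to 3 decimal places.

0.274

Conditional on each component, P(X < 2.0): 1: 0.531881; 2: 0.417567; 3: 0; 4: 0.00247084.
By total probability, P(X < 2.0) = 0.2·0.531881 + 0.4·0.417567 + 0.2·0 + 0.2·0.00247084 = 0.273897.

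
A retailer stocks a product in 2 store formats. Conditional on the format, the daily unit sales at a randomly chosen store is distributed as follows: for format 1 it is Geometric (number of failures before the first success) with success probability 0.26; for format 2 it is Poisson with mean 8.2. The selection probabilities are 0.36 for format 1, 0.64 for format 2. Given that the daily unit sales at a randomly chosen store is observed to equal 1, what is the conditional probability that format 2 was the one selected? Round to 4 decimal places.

0.0204

Likelihoods P(X=1 | ·): 1: 0.1924; 2: 0.00225216.
Posterior ∝ prior × likelihood. Numerator for 2: 0.64·0.00225216 = 0.00144138.
Normalizing constant: 0.36·0.1924 + 0.64·0.00225216 = 0.0707054.
P(2 | observation) = 0.00144138 / 0.0707054 = 0.0203857.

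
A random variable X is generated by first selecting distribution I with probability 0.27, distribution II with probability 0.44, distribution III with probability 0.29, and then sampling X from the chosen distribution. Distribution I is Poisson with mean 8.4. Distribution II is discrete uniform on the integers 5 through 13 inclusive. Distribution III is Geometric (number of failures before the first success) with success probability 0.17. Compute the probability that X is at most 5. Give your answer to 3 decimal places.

0.287

Conditional on each component, P(X ≤ 5): I: 0.157277; II: 0.111111; III: 0.67306.
By total probability, P(X ≤ 5) = 0.27·0.157277 + 0.44·0.111111 + 0.29·0.67306 = 0.286541.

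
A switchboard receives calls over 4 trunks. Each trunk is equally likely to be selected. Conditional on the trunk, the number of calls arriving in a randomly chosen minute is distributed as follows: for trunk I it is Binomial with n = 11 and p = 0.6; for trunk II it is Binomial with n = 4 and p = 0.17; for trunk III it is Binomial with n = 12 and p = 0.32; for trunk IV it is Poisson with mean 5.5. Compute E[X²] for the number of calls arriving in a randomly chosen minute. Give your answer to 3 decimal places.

For each component E[X²] = Var + (mean)², giving I: 46.2; II: 1.0268; III: 17.3568; IV: 35.75.
Overall E[X²] = 0.25·46.2 + 0.25·1.0268 + 0.25·17.3568 + 0.25·35.75 = 25.0834.

25.083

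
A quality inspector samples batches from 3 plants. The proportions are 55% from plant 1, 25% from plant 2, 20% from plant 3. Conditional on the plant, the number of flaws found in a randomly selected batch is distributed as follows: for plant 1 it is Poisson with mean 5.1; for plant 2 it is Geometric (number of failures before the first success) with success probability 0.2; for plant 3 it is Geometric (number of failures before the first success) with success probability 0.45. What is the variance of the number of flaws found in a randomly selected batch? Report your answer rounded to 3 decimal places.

Per component, 1: μ=5.1, E[X²]=31.11; 2: μ=4, E[X²]=36; 3: μ=1.22222, E[X²]=4.20988.
E[X] = 0.55·5.1 + 0.25·4 + 0.2·1.22222 = 4.04944.
E[X²] = 0.55·31.11 + 0.25·36 + 0.2·4.20988 = 26.9525.
Var(X) = E[X²] − (E[X])² = 26.9525 − 16.398 = 10.5545.

10.554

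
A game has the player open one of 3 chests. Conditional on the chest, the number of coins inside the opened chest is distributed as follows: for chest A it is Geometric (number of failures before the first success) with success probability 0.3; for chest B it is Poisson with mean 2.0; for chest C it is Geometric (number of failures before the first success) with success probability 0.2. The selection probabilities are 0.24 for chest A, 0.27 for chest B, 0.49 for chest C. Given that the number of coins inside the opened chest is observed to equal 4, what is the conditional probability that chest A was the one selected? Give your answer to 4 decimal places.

0.2114

Likelihoods P(X=4 | ·): A: 0.07203; B: 0.0902235; C: 0.08192.
Posterior ∝ prior × likelihood. Numerator for A: 0.24·0.07203 = 0.0172872.
Normalizing constant: 0.24·0.07203 + 0.27·0.0902235 + 0.49·0.08192 = 0.0817884.
P(A | observation) = 0.0172872 / 0.0817884 = 0.211365.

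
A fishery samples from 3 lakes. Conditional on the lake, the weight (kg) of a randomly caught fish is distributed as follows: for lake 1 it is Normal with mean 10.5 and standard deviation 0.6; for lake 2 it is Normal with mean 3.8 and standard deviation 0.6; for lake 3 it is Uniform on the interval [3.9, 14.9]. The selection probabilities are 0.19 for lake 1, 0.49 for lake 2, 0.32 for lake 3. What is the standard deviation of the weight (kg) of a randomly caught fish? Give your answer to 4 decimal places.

3.5555

Per component, 1: μ=10.5, E[X²]=110.61; 2: μ=3.8, E[X²]=14.8; 3: μ=9.4, E[X²]=98.4433.
E[X] = 0.19·10.5 + 0.49·3.8 + 0.32·9.4 = 6.865.
E[X²] = 0.19·110.61 + 0.49·14.8 + 0.32·98.4433 = 59.7698.
Var(X) = E[X²] − (E[X])² = 59.7698 − 47.1282 = 12.6415.
SD(X) = √12.6415 = 3.55549.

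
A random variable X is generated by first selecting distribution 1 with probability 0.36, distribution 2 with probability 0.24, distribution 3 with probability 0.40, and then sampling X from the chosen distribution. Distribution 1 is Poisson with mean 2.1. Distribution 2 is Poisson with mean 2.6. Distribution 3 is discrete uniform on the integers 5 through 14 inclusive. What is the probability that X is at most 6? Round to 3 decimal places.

Conditional on each component, P(X ≤ 6): 1: 0.994138; 2: 0.98283; 3: 0.2.
By total probability, P(X ≤ 6) = 0.36·0.994138 + 0.24·0.98283 + 0.4·0.2 = 0.673769.

0.674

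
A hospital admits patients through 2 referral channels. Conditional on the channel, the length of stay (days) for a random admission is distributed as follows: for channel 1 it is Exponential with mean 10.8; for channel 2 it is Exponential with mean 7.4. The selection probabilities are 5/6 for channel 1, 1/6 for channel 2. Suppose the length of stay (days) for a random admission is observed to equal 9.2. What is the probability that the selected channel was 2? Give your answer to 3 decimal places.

Likelihoods f(9.2 | ·): 1: 0.0395022; 2: 0.0389794.
Posterior ∝ prior × likelihood. Numerator for 2: 0.166667·0.0389794 = 0.00649656.
Normalizing constant: 0.833333·0.0395022 + 0.166667·0.0389794 = 0.0394151.
P(2 | observation) = 0.00649656 / 0.0394151 = 0.164824.

0.165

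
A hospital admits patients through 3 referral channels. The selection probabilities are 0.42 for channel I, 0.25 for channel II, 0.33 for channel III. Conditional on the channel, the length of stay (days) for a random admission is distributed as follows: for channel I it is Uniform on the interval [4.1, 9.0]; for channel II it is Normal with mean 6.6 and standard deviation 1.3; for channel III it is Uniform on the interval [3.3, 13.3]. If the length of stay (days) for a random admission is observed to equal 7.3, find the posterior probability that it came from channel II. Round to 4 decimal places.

0.3586

Likelihoods f(7.3 | ·): I: 0.204082; II: 0.265465; III: 0.1.
Posterior ∝ prior × likelihood. Numerator for II: 0.25·0.265465 = 0.0663662.
Normalizing constant: 0.42·0.204082 + 0.25·0.265465 + 0.33·0.1 = 0.18508.
P(II | observation) = 0.0663662 / 0.18508 = 0.35858.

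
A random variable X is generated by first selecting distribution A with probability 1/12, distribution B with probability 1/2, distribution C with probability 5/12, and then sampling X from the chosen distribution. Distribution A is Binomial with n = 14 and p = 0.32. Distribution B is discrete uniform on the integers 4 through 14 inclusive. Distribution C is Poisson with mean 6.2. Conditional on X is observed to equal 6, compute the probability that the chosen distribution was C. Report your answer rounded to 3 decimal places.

Likelihoods P(X=6 | ·): A: 0.14741; B: 0.0909091; C: 0.1601.
Posterior ∝ prior × likelihood. Numerator for C: 0.416667·0.1601 = 0.0667084.
Normalizing constant: 0.0833333·0.14741 + 0.5·0.0909091 + 0.416667·0.1601 = 0.124447.
P(C | observation) = 0.0667084 / 0.124447 = 0.536038.

0.536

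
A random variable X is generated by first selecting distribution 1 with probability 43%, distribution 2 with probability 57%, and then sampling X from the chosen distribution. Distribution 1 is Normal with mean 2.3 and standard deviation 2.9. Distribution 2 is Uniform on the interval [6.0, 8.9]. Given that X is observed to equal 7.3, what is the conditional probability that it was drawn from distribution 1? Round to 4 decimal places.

Likelihoods f(7.3 | ·): 1: 0.0311178; 2: 0.344828.
Posterior ∝ prior × likelihood. Numerator for 1: 0.43·0.0311178 = 0.0133807.
Normalizing constant: 0.43·0.0311178 + 0.57·0.344828 = 0.209932.
P(1 | observation) = 0.0133807 / 0.209932 = 0.0637379.

0.0637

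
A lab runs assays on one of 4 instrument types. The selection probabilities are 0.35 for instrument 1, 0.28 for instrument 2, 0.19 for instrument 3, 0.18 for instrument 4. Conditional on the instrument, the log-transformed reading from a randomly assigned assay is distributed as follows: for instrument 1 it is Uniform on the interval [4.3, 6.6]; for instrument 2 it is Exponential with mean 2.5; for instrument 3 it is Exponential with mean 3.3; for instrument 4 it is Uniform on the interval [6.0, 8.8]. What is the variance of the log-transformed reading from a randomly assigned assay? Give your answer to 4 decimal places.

7.3098

Per component, 1: μ=5.45, E[X²]=30.1433; 2: μ=2.5, E[X²]=12.5; 3: μ=3.3, E[X²]=21.78; 4: μ=7.4, E[X²]=55.4133.
E[X] = 0.35·5.45 + 0.28·2.5 + 0.19·3.3 + 0.18·7.4 = 4.5665.
E[X²] = 0.35·30.1433 + 0.28·12.5 + 0.19·21.78 + 0.18·55.4133 = 28.1628.
Var(X) = E[X²] − (E[X])² = 28.1628 − 20.8529 = 7.30984.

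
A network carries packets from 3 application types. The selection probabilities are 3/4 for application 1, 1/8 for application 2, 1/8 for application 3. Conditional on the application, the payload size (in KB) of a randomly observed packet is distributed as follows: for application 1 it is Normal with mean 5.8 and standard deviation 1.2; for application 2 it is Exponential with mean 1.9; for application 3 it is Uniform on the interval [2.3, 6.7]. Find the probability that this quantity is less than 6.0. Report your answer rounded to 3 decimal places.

0.649

Conditional on each application, P(X < 6.0): 1: 0.566184; 2: 0.957485; 3: 0.840909.
By total probability, P(X < 6.0) = 0.75·0.566184 + 0.125·0.957485 + 0.125·0.840909 = 0.649437.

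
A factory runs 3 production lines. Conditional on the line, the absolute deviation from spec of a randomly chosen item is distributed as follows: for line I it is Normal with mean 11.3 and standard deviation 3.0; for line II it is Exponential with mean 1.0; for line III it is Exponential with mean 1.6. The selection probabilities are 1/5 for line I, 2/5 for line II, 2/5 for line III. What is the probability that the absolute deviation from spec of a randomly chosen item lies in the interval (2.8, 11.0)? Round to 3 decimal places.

Conditional on each line, P(2.8 < X < 11.0): I: 0.457869; II: 0.0607934; III: 0.172741.
By total probability, P(2.8 < X < 11.0) = 0.2·0.457869 + 0.4·0.0607934 + 0.4·0.172741 = 0.184987.

0.185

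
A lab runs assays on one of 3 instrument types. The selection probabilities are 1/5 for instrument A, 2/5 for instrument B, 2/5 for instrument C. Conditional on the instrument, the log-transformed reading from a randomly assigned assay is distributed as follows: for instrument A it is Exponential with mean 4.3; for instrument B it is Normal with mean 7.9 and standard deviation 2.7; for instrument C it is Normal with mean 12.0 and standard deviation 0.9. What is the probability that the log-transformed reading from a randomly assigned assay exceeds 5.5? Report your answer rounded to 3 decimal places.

Conditional on each instrument, P(X > 5.5): A: 0.278296; B: 0.812969; C: 1.
By total probability, P(X > 5.5) = 0.2·0.278296 + 0.4·0.812969 + 0.4·1 = 0.780847.

0.781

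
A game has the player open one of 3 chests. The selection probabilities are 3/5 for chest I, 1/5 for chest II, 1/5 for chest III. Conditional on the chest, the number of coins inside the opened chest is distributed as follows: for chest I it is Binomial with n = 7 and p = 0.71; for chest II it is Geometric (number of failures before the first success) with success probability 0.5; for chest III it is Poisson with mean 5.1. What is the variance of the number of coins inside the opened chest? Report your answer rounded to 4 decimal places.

4.8505

Per component, I: μ=4.97, E[X²]=26.1422; II: μ=1, E[X²]=3; III: μ=5.1, E[X²]=31.11.
E[X] = 0.6·4.97 + 0.2·1 + 0.2·5.1 = 4.202.
E[X²] = 0.6·26.1422 + 0.2·3 + 0.2·31.11 = 22.5073.
Var(X) = E[X²] − (E[X])² = 22.5073 − 17.6568 = 4.85052.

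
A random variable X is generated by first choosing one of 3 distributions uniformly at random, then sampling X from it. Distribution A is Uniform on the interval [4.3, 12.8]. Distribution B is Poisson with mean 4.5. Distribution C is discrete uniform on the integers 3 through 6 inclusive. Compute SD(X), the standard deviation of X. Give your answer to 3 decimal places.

2.751

Per component, A: μ=8.55, E[X²]=79.1233; B: μ=4.5, E[X²]=24.75; C: μ=4.5, E[X²]=21.5.
E[X] = 0.333333·8.55 + 0.333333·4.5 + 0.333333·4.5 = 5.85.
E[X²] = 0.333333·79.1233 + 0.333333·24.75 + 0.333333·21.5 = 41.7911.
Var(X) = E[X²] − (E[X])² = 41.7911 − 34.2225 = 7.56861.
SD(X) = √7.56861 = 2.75111.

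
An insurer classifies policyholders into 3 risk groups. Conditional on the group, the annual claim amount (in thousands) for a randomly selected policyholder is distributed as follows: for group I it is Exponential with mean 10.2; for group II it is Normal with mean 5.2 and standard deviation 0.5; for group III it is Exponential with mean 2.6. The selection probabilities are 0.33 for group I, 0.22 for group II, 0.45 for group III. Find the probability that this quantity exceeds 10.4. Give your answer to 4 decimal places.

0.1273

Conditional on each group, P(X > 10.4): I: 0.360736; II: 0; III: 0.0183156.
By total probability, P(X > 10.4) = 0.33·0.360736 + 0.22·0 + 0.45·0.0183156 = 0.127285.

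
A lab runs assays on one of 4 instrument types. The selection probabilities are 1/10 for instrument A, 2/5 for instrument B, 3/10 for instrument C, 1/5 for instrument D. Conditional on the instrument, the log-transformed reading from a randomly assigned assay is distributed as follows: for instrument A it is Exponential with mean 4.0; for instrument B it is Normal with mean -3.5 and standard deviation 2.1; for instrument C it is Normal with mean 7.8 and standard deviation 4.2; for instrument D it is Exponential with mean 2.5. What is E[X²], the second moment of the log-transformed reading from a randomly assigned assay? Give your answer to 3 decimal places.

For each component E[X²] = Var + (mean)², giving A: 32; B: 16.66; C: 78.48; D: 12.5.
Overall E[X²] = 0.1·32 + 0.4·16.66 + 0.3·78.48 + 0.2·12.5 = 35.908.

35.908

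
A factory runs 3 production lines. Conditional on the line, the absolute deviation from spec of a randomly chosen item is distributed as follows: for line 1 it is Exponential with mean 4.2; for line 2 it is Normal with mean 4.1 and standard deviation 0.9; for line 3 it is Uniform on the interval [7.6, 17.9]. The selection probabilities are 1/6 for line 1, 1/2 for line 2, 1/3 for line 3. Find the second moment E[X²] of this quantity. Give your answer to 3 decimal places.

71.824

For each component E[X²] = Var + (mean)², giving 1: 35.28; 2: 17.62; 3: 171.403.
Overall E[X²] = 0.166667·35.28 + 0.5·17.62 + 0.333333·171.403 = 71.8244.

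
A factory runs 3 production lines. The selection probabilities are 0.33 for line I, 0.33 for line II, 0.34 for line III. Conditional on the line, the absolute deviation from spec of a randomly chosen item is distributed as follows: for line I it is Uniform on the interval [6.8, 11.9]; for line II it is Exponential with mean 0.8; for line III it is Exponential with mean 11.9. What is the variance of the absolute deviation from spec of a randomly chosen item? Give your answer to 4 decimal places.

71.5885

Per component, I: μ=9.35, E[X²]=89.59; II: μ=0.8, E[X²]=1.28; III: μ=11.9, E[X²]=283.22.
E[X] = 0.33·9.35 + 0.33·0.8 + 0.34·11.9 = 7.3955.
E[X²] = 0.33·89.59 + 0.33·1.28 + 0.34·283.22 = 126.282.
Var(X) = E[X²] − (E[X])² = 126.282 − 54.6934 = 71.5885.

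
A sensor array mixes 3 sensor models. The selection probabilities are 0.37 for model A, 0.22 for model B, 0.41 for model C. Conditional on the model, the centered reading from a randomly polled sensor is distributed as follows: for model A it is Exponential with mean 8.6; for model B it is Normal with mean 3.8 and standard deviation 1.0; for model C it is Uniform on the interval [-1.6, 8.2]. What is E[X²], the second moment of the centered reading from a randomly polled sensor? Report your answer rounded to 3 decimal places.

65.873

For each component E[X²] = Var + (mean)², giving A: 147.92; B: 15.44; C: 18.8933.
Overall E[X²] = 0.37·147.92 + 0.22·15.44 + 0.41·18.8933 = 65.8735.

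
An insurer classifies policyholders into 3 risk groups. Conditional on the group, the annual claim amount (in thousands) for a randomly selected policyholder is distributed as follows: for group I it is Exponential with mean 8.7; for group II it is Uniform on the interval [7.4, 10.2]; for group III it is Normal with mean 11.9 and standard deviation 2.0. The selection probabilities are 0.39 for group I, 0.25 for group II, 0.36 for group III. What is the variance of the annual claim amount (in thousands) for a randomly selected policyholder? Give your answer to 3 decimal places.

Per component, I: μ=8.7, E[X²]=151.38; II: μ=8.8, E[X²]=78.0933; III: μ=11.9, E[X²]=145.61.
E[X] = 0.39·8.7 + 0.25·8.8 + 0.36·11.9 = 9.877.
E[X²] = 0.39·151.38 + 0.25·78.0933 + 0.36·145.61 = 130.981.
Var(X) = E[X²] − (E[X])² = 130.981 − 97.5551 = 33.426.

33.426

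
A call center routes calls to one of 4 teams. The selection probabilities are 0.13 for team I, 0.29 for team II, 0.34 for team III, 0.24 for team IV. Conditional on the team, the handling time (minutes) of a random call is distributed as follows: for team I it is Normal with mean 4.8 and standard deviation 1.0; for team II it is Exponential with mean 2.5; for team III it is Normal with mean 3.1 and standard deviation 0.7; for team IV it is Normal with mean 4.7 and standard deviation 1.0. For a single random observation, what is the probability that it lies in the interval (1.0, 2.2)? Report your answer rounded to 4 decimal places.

0.1095

Conditional on each team, P(1.0 < X < 2.2): I: 0.00458884; II: 0.255537; III: 0.0979215; IV: 0.00610187.
By total probability, P(1.0 < X < 2.2) = 0.13·0.00458884 + 0.29·0.255537 + 0.34·0.0979215 + 0.24·0.00610187 = 0.10946.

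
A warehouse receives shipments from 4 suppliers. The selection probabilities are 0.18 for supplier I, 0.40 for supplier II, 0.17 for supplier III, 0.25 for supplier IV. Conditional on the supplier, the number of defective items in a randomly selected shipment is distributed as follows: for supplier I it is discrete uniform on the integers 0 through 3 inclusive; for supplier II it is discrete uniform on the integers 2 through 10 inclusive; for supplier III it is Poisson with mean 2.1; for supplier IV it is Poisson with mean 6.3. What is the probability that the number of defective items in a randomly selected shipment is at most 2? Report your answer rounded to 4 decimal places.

Conditional on each supplier, P(X ≤ 2): I: 0.75; II: 0.111111; III: 0.649631; IV: 0.0498465.
By total probability, P(X ≤ 2) = 0.18·0.75 + 0.4·0.111111 + 0.17·0.649631 + 0.25·0.0498465 = 0.302343.

0.3023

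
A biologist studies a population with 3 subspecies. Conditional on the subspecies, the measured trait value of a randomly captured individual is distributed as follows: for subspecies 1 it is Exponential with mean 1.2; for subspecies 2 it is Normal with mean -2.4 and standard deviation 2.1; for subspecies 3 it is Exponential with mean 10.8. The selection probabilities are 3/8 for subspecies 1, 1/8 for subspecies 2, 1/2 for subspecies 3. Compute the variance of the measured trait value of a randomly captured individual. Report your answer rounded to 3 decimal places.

88.189

Per component, 1: μ=1.2, E[X²]=2.88; 2: μ=-2.4, E[X²]=10.17; 3: μ=10.8, E[X²]=233.28.
E[X] = 0.375·1.2 + 0.125·-2.4 + 0.5·10.8 = 5.55.
E[X²] = 0.375·2.88 + 0.125·10.17 + 0.5·233.28 = 118.991.
Var(X) = E[X²] − (E[X])² = 118.991 − 30.8025 = 88.1887.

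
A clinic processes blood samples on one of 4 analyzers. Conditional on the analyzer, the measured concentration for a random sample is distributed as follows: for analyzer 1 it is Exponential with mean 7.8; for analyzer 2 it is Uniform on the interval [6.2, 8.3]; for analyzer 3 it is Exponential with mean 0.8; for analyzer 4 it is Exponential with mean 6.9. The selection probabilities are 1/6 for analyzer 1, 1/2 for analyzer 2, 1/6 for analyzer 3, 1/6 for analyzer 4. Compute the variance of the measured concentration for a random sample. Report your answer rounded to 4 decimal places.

Per component, 1: μ=7.8, E[X²]=121.68; 2: μ=7.25, E[X²]=52.93; 3: μ=0.8, E[X²]=1.28; 4: μ=6.9, E[X²]=95.22.
E[X] = 0.166667·7.8 + 0.5·7.25 + 0.166667·0.8 + 0.166667·6.9 = 6.20833.
E[X²] = 0.166667·121.68 + 0.5·52.93 + 0.166667·1.28 + 0.166667·95.22 = 62.8283.
Var(X) = E[X²] − (E[X])² = 62.8283 − 38.5434 = 24.2849.

24.2849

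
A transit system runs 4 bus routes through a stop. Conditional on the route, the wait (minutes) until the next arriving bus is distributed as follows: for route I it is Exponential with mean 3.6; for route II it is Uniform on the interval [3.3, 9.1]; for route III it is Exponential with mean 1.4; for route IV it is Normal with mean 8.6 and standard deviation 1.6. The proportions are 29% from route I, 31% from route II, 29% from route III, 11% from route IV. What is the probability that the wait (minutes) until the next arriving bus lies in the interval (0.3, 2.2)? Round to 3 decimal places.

Conditional on each route, P(0.3 < X < 2.2): I: 0.377297; II: 0; III: 0.59937; IV: 3.15647e-05.
By total probability, P(0.3 < X < 2.2) = 0.29·0.377297 + 0.31·0 + 0.29·0.59937 + 0.11·3.15647e-05 = 0.283237.

0.283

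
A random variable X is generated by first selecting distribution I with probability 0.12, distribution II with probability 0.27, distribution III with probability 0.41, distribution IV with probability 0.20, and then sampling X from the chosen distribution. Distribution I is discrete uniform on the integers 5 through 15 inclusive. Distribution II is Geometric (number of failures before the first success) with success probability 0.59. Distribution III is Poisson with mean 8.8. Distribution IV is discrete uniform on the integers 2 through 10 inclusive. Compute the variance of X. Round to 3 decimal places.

Per component, I: μ=10, E[X²]=110; II: μ=0.694915, E[X²]=1.66073; III: μ=8.8, E[X²]=86.24; IV: μ=6, E[X²]=42.6667.
E[X] = 0.12·10 + 0.27·0.694915 + 0.41·8.8 + 0.2·6 = 6.19563.
E[X²] = 0.12·110 + 0.27·1.66073 + 0.41·86.24 + 0.2·42.6667 = 57.5401.
Var(X) = E[X²] − (E[X])² = 57.5401 − 38.3858 = 19.1543.

19.154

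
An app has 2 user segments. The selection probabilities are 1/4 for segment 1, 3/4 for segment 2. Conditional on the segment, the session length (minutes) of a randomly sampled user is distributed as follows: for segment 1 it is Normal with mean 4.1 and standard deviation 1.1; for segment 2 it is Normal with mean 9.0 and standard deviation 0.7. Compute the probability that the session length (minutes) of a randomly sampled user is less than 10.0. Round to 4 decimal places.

0.9426

Conditional on each segment, P(X < 10.0): 1: 1; 2: 0.923436.
By total probability, P(X < 10.0) = 0.25·1 + 0.75·0.923436 = 0.942577.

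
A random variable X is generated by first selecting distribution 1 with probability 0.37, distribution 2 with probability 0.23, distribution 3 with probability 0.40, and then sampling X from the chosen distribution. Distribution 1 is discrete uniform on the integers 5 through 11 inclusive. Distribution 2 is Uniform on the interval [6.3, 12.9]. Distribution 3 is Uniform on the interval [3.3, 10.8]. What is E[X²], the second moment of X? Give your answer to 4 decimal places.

For each component E[X²] = Var + (mean)², giving 1: 68; 2: 95.79; 3: 54.39.
Overall E[X²] = 0.37·68 + 0.23·95.79 + 0.4·54.39 = 68.9477.

68.9477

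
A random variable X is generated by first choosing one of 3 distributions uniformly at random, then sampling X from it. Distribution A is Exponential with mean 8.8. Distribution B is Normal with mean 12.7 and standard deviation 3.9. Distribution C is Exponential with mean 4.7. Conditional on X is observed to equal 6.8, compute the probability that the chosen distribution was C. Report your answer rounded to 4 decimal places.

Likelihoods f(6.8 | ·): A: 0.0524718; B: 0.0325744; C: 0.0500681.
Posterior ∝ prior × likelihood. Numerator for C: 0.333333·0.0500681 = 0.0166894.
Normalizing constant: 0.333333·0.0524718 + 0.333333·0.0325744 + 0.333333·0.0500681 = 0.0450381.
P(C | observation) = 0.0166894 / 0.0450381 = 0.370561.

0.3706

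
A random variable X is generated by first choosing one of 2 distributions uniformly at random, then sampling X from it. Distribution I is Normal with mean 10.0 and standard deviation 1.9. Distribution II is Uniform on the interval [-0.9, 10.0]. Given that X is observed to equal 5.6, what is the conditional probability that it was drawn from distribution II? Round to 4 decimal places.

0.8645

Likelihoods f(5.6 | ·): I: 0.0143755; II: 0.0917431.
Posterior ∝ prior × likelihood. Numerator for II: 0.5·0.0917431 = 0.0458716.
Normalizing constant: 0.5·0.0143755 + 0.5·0.0917431 = 0.0530593.
P(II | observation) = 0.0458716 / 0.0530593 = 0.864534.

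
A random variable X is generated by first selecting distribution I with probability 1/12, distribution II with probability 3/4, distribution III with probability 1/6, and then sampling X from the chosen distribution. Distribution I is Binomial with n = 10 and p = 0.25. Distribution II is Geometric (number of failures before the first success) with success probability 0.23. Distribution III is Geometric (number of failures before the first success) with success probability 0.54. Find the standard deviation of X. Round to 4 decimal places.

Per component, I: μ=2.5, E[X²]=8.125; II: μ=3.34783, E[X²]=25.7637; III: μ=0.851852, E[X²]=2.30316.
E[X] = 0.0833333·2.5 + 0.75·3.34783 + 0.166667·0.851852 = 2.86118.
E[X²] = 0.0833333·8.125 + 0.75·25.7637 + 0.166667·2.30316 = 20.3837.
Var(X) = E[X²] − (E[X])² = 20.3837 − 8.18634 = 12.1974.
SD(X) = √12.1974 = 3.49247.

3.4925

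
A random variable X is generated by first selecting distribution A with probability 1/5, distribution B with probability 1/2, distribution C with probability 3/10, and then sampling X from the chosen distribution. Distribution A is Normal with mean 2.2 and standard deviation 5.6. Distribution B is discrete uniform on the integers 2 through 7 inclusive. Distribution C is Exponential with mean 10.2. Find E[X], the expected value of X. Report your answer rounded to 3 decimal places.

Component means — A: 2.2; B: 4.5; C: 10.2.
E[X] = 0.2·2.2 + 0.5·4.5 + 0.3·10.2 = 5.75.

5.750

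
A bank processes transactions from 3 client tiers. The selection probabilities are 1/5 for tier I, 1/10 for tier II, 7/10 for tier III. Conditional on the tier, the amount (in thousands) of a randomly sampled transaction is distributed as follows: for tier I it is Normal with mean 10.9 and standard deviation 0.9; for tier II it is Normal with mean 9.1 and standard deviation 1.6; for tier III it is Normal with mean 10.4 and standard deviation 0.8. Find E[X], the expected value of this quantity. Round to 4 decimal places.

10.3700

Component means — I: 10.9; II: 9.1; III: 10.4.
E[X] = 0.2·10.9 + 0.1·9.1 + 0.7·10.4 = 10.37.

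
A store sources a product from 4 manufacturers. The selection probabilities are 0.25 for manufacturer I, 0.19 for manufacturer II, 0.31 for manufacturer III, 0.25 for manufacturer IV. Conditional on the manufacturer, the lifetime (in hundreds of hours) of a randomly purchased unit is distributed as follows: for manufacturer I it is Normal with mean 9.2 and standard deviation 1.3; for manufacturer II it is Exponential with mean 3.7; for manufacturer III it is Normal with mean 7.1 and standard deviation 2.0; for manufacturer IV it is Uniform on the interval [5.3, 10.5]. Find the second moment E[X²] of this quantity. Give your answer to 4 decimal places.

59.8176

For each component E[X²] = Var + (mean)², giving I: 86.33; II: 27.38; III: 54.41; IV: 64.6633.
Overall E[X²] = 0.25·86.33 + 0.19·27.38 + 0.31·54.41 + 0.25·64.6633 = 59.8176.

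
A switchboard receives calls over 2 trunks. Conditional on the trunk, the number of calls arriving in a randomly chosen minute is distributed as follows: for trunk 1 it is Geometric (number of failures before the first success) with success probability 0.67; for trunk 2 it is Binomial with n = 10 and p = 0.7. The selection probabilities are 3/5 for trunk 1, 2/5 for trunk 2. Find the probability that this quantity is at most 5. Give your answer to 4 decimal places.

Conditional on each trunk, P(X ≤ 5): 1: 0.998709; 2: 0.150268.
By total probability, P(X ≤ 5) = 0.6·0.998709 + 0.4·0.150268 = 0.659332.

0.6593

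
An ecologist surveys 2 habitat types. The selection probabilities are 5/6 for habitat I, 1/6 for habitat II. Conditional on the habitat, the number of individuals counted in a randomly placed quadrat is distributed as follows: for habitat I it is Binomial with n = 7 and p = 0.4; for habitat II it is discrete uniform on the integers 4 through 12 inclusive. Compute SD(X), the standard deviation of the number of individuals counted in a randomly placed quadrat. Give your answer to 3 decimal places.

Per component, I: μ=2.8, E[X²]=9.52; II: μ=8, E[X²]=70.6667.
E[X] = 0.833333·2.8 + 0.166667·8 = 3.66667.
E[X²] = 0.833333·9.52 + 0.166667·70.6667 = 19.7111.
Var(X) = E[X²] − (E[X])² = 19.7111 − 13.4444 = 6.26667.
SD(X) = √6.26667 = 2.50333.

2.503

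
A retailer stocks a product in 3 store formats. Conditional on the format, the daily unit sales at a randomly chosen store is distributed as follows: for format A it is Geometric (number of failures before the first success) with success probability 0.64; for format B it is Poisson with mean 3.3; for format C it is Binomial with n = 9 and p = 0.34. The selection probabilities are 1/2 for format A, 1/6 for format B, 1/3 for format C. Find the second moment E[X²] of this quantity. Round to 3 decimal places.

6.757

For each component E[X²] = Var + (mean)², giving A: 1.19531; B: 14.19; C: 11.3832.
Overall E[X²] = 0.5·1.19531 + 0.166667·14.19 + 0.333333·11.3832 = 6.75706.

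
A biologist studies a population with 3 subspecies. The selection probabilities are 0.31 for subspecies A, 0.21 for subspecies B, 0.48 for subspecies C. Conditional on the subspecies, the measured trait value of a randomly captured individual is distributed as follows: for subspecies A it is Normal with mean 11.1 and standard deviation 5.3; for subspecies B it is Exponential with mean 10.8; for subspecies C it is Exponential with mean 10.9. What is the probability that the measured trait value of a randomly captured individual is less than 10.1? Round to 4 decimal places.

Conditional on each subspecies, P(X < 10.1): A: 0.425172; B: 0.607487; C: 0.604105.
By total probability, P(X < 10.1) = 0.31·0.425172 + 0.21·0.607487 + 0.48·0.604105 = 0.549346.

0.5493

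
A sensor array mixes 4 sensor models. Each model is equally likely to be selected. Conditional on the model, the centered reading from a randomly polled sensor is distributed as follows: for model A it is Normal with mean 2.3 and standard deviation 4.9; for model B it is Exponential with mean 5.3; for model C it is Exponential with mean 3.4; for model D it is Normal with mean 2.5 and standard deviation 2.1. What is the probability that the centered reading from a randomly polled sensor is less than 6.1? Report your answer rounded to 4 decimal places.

0.8138

Conditional on each model, P(X < 6.1): A: 0.780981; B: 0.683662; C: 0.833726; D: 0.956762.
By total probability, P(X < 6.1) = 0.25·0.780981 + 0.25·0.683662 + 0.25·0.833726 + 0.25·0.956762 = 0.813783.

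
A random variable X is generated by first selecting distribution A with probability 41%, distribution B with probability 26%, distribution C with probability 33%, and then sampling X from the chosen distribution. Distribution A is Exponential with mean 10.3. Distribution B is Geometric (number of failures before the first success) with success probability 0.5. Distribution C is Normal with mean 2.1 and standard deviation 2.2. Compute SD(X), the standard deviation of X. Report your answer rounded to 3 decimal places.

Per component, A: μ=10.3, E[X²]=212.18; B: μ=1, E[X²]=3; C: μ=2.1, E[X²]=9.25.
E[X] = 0.41·10.3 + 0.26·1 + 0.33·2.1 = 5.176.
E[X²] = 0.41·212.18 + 0.26·3 + 0.33·9.25 = 90.8263.
Var(X) = E[X²] − (E[X])² = 90.8263 − 26.791 = 64.0353.
SD(X) = √64.0353 = 8.00221.

8.002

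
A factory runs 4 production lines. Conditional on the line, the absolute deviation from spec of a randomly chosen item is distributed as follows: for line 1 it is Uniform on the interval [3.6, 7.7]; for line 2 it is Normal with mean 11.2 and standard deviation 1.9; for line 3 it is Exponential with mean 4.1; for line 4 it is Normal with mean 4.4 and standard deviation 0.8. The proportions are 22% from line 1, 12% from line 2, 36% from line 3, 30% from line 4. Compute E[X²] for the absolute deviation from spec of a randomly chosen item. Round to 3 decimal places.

For each component E[X²] = Var + (mean)², giving 1: 33.3233; 2: 129.05; 3: 33.62; 4: 20.
Overall E[X²] = 0.22·33.3233 + 0.12·129.05 + 0.36·33.62 + 0.3·20 = 40.9203.

40.920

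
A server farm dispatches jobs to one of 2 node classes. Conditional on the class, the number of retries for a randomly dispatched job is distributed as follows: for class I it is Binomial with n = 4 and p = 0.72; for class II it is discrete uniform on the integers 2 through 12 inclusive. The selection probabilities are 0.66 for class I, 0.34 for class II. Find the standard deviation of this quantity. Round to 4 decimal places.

2.7823

Per component, I: μ=2.88, E[X²]=9.1008; II: μ=7, E[X²]=59.
E[X] = 0.66·2.88 + 0.34·7 = 4.2808.
E[X²] = 0.66·9.1008 + 0.34·59 = 26.0665.
Var(X) = E[X²] − (E[X])² = 26.0665 − 18.3252 = 7.74128.
SD(X) = √7.74128 = 2.78232.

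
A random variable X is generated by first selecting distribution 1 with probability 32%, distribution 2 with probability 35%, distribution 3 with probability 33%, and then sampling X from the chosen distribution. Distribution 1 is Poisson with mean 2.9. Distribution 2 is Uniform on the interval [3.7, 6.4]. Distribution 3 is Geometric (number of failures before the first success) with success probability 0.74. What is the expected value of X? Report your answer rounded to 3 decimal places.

Component means — 1: 2.9; 2: 5.05; 3: 0.351351.
E[X] = 0.32·2.9 + 0.35·5.05 + 0.33·0.351351 = 2.81145.

2.811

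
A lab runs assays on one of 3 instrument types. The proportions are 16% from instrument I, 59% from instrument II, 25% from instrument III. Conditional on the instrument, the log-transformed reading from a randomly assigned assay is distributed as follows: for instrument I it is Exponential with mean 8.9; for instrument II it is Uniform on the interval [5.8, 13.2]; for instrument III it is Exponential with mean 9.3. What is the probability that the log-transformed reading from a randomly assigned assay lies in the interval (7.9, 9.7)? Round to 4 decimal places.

Conditional on each instrument, P(7.9 < X < 9.7): I: 0.0753716; II: 0.243243; III: 0.0752527.
By total probability, P(7.9 < X < 9.7) = 0.16·0.0753716 + 0.59·0.243243 + 0.25·0.0752527 = 0.174386.

0.1744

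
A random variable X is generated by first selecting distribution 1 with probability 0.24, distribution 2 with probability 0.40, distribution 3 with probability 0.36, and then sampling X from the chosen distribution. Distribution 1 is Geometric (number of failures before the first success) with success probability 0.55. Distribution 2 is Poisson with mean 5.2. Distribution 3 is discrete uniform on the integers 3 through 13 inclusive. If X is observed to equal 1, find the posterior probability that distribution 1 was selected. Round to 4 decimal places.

0.8381

Likelihoods P(X=1 | ·): 1: 0.2475; 2: 0.0286861; 3: 0.
Posterior ∝ prior × likelihood. Numerator for 1: 0.24·0.2475 = 0.0594.
Normalizing constant: 0.24·0.2475 + 0.4·0.0286861 + 0.36·0 = 0.0708745.
P(1 | observation) = 0.0594 / 0.0708745 = 0.838102.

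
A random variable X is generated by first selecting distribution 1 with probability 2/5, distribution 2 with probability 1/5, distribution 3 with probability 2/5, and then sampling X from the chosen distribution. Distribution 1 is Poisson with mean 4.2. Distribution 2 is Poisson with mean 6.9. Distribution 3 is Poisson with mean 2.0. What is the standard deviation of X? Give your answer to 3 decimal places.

2.672

Per component, 1: μ=4.2, E[X²]=21.84; 2: μ=6.9, E[X²]=54.51; 3: μ=2, E[X²]=6.
E[X] = 0.4·4.2 + 0.2·6.9 + 0.4·2 = 3.86.
E[X²] = 0.4·21.84 + 0.2·54.51 + 0.4·6 = 22.038.
Var(X) = E[X²] − (E[X])² = 22.038 − 14.8996 = 7.1384.
SD(X) = √7.1384 = 2.67178.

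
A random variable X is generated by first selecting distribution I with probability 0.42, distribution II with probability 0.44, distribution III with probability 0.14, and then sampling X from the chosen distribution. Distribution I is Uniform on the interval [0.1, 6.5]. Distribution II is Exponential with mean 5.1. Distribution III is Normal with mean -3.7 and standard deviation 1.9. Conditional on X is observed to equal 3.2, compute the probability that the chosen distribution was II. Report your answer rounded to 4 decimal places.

0.4123

Likelihoods f(3.2 | ·): I: 0.15625; II: 0.104696; III: 0.000287302.
Posterior ∝ prior × likelihood. Numerator for II: 0.44·0.104696 = 0.0460664.
Normalizing constant: 0.42·0.15625 + 0.44·0.104696 + 0.14·0.000287302 = 0.111732.
P(II | observation) = 0.0460664 / 0.111732 = 0.412295.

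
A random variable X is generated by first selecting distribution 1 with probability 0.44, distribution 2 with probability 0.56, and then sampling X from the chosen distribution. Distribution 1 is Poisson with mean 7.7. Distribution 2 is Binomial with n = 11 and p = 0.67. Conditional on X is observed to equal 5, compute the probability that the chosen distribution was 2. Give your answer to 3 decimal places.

0.501

Likelihoods P(X=5 | ·): 1: 0.102142; 2: 0.0805563.
Posterior ∝ prior × likelihood. Numerator for 2: 0.56·0.0805563 = 0.0451115.
Normalizing constant: 0.44·0.102142 + 0.56·0.0805563 = 0.0900541.
P(2 | observation) = 0.0451115 / 0.0900541 = 0.500938.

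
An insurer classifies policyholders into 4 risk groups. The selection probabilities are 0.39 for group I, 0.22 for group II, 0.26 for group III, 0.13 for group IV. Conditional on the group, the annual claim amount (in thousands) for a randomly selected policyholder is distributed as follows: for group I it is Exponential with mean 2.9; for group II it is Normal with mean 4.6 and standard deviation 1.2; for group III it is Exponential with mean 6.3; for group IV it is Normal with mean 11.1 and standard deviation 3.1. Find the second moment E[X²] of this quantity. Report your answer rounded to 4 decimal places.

For each component E[X²] = Var + (mean)², giving I: 16.82; II: 22.6; III: 79.38; IV: 132.82.
Overall E[X²] = 0.39·16.82 + 0.22·22.6 + 0.26·79.38 + 0.13·132.82 = 49.4372.

49.4372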